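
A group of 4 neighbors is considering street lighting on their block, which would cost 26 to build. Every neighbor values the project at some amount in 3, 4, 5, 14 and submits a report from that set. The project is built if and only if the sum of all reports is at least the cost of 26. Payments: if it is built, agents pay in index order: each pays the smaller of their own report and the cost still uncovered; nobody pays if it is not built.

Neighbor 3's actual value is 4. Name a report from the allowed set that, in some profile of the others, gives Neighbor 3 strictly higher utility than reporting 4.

Suppose Neighbor 1 reports 3, Neighbor 2 reports 14 and Neighbor 4 reports 14.
Report 4: project built, pays 4, utility 4 - 4 = 0.
Report 3: project built, pays 3, utility 4 - 3 = 1.
So reporting 3 beats truth here (1 > 0).

3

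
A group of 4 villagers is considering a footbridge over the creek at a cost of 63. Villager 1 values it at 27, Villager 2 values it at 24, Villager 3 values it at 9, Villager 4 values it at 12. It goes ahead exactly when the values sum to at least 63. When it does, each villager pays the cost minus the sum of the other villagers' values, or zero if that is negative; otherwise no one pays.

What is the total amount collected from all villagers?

Total value 72 ≥ cost 63, so it is built.
Villager 1: others sum to 45; max(0, 63 - 45) = 18.
Villager 2: others sum to 48; max(0, 63 - 48) = 15.
Villager 3: others sum to 63; max(0, 63 - 63) = 0.
Villager 4: others sum to 60; max(0, 63 - 60) = 3.
Total collected = 18 + 15 + 0 + 3 = 36.

36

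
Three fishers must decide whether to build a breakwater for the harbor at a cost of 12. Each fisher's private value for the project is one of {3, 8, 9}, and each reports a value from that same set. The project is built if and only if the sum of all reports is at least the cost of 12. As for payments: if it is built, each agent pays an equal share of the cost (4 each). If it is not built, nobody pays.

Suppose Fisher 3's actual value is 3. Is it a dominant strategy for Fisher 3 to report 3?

Yes

Check each profile of the others' reports and compare truth against every alternative report.
Others report (3, 3): truth gives 0, best alternative gives -1.
Others report (3, 8): truth gives -1, best alternative gives -1.
Others report (3, 9): truth gives -1, best alternative gives -1.
Others report (8, 3): truth gives -1, best alternative gives -1.
Others report (8, 8): truth gives -1, best alternative gives -1.
Others report (8, 9): truth gives -1, best alternative gives -1.
(Remaining 3 profiles checked similarly; truth is weakly best in each.)
In every case the truthful report is at least as good as any alternative, so it is a dominant strategy.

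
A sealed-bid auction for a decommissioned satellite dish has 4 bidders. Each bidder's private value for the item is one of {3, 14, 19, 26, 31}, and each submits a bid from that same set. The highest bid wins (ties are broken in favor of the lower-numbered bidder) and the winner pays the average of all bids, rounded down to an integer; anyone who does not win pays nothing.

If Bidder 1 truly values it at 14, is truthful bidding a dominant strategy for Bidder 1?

Consider the case where Bidder 2 bids 3, Bidder 3 bids 3 and Bidder 4 bids 3.
Truthful bid 14: wins, pays 5, utility 14 - 5 = 9.
Bid 3 instead: wins, pays 3, utility 14 - 3 = 11.
Since 11 > 9, bidding 3 is strictly better here, so truthful bidding is not dominant.

No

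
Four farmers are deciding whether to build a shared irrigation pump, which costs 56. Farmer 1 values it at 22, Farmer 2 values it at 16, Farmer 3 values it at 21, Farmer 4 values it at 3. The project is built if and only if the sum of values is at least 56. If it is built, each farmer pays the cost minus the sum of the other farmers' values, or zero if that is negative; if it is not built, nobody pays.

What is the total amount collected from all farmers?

Total value 62 ≥ cost 56, so it is built.
Farmer 1: others sum to 40; max(0, 56 - 40) = 16.
Farmer 2: others sum to 46; max(0, 56 - 46) = 10.
Farmer 3: others sum to 41; max(0, 56 - 41) = 15.
Farmer 4: others sum to 59; max(0, 56 - 59) = 0.
Total collected = 16 + 10 + 15 + 0 = 41.

41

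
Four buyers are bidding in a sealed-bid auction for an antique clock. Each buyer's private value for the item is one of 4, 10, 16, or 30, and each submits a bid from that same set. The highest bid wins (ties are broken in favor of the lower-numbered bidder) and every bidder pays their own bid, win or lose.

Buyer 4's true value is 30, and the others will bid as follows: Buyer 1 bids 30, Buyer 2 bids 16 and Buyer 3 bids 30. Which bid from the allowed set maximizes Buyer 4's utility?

Bid 4: loses but pays 4, utility -4.
Bid 10: loses but pays 10, utility -10.
Bid 16: loses but pays 16, utility -16.
Bid 30: loses but pays 30, utility -30.
The best choice is 4 with utility -4.

4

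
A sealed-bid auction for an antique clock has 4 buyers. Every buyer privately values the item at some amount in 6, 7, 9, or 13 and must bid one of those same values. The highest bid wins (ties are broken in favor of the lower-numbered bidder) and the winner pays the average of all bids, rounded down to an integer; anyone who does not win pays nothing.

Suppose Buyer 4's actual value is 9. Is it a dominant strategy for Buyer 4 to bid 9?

Consider the case where Buyer 1 bids 6, Buyer 2 bids 6 and Buyer 3 bids 9.
Truthful bid 9: loses, pays 0, utility 0.
Bid 13 instead: wins, pays 8, utility 9 - 8 = 1.
Since 1 > 0, bidding 13 is strictly better here, so truthful bidding is not dominant.

No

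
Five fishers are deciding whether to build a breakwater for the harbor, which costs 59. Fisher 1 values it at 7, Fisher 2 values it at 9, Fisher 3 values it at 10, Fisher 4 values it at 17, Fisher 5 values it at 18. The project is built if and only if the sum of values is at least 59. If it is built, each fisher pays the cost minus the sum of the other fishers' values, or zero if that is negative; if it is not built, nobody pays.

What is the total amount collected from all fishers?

Total value 61 ≥ cost 59, so it is built.
Fisher 1: others sum to 54; max(0, 59 - 54) = 5.
Fisher 2: others sum to 52; max(0, 59 - 52) = 7.
Fisher 3: others sum to 51; max(0, 59 - 51) = 8.
Fisher 4: others sum to 44; max(0, 59 - 44) = 15.
Fisher 5: others sum to 43; max(0, 59 - 43) = 16.
Total collected = 5 + 7 + 8 + 15 + 16 = 51.

51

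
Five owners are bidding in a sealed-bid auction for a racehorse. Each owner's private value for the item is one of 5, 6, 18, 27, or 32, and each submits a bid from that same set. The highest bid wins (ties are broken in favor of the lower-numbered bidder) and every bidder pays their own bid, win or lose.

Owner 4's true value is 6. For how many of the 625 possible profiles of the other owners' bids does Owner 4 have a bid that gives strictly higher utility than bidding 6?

623

Others bid (5, 5, 5, 18): truth gives -6; bid 5 gives -5 > -6. Violating.
Others bid (5, 5, 5, 27): truth gives -6; bid 5 gives -5 > -6. Violating.
Others bid (5, 5, 5, 32): truth gives -6; bid 5 gives -5 > -6. Violating.
Others bid (5, 5, 6, 5): truth gives -6; bid 5 gives -5 > -6. Violating.
Others bid (5, 5, 5, 5): truth gives 0; no alternative beats it.
Others bid (5, 5, 5, 6): truth gives 0; no alternative beats it.
(Checking all 625 profiles: 623 have a profitable deviation, 2 do not.)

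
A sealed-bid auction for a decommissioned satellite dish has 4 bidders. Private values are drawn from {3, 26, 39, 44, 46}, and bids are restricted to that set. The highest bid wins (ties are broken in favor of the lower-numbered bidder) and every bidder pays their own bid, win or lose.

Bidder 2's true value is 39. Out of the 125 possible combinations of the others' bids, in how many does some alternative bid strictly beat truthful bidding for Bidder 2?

Others bid (3, 3, 3): truth gives 0; bid 26 gives 13 > 0. Violating.
Others bid (3, 3, 26): truth gives 0; bid 26 gives 13 > 0. Violating.
Others bid (3, 3, 44): truth gives -39; bid 3 gives -3 > -39. Violating.
Others bid (3, 3, 46): truth gives -39; bid 3 gives -3 > -39. Violating.
Others bid (3, 3, 39): truth gives 0; no alternative beats it.
Others bid (3, 26, 39): truth gives 0; no alternative beats it.
(Checking all 125 profiles: 111 have a profitable deviation, 14 do not.)

111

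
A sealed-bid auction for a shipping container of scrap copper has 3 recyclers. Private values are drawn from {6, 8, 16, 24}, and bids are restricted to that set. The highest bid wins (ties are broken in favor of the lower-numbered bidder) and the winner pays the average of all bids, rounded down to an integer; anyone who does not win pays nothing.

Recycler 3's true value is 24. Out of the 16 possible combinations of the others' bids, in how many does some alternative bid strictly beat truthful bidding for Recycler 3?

Others bid (6, 6): truth gives 12; bid 8 gives 18 > 12. Violating.
Others bid (6, 8): truth gives 12; bid 16 gives 14 > 12. Violating.
Others bid (8, 6): truth gives 12; bid 16 gives 14 > 12. Violating.
Others bid (8, 8): truth gives 11; bid 16 gives 14 > 11. Violating.
Others bid (6, 16): truth gives 9; no alternative beats it.
Others bid (6, 24): truth gives 0; no alternative beats it.
(Checking all 16 profiles: 4 have a profitable deviation, 12 do not.)

4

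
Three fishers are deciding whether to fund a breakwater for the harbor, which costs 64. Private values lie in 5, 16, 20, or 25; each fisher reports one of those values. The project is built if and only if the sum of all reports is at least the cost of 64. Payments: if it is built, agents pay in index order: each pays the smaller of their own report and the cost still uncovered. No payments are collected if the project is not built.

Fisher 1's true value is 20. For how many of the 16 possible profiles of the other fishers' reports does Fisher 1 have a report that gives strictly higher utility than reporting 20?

1

Others report (25, 25): truth gives 0; report 16 gives 4 > 0. Violating.
Others report (5, 5): truth gives 0; no alternative beats it.
Others report (5, 16): truth gives 0; no alternative beats it.
(Checking all 16 profiles: 1 has a profitable deviation, 15 do not.)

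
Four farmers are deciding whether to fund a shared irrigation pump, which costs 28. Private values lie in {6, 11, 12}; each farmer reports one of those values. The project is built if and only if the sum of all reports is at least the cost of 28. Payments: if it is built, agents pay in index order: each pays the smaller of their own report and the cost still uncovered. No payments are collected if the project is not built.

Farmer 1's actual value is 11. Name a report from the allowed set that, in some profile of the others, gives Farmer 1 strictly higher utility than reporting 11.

Suppose Farmer 2 reports 6, Farmer 3 reports 6 and Farmer 4 reports 11.
Report 11: project built, pays 11, utility 11 - 11 = 0.
Report 6: project built, pays 6, utility 11 - 6 = 5.
So reporting 6 beats truth here (5 > 0).

6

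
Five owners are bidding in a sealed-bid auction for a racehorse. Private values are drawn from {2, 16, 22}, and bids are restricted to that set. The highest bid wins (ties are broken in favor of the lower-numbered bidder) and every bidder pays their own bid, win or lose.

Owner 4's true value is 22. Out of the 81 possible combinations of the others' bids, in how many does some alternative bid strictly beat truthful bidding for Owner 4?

Others bid (2, 2, 2, 2): truth gives 0; bid 16 gives 6 > 0. Violating.
Others bid (2, 2, 2, 16): truth gives 0; bid 16 gives 6 > 0. Violating.
Others bid (2, 2, 22, 2): truth gives -22; bid 2 gives -2 > -22. Violating.
Others bid (2, 2, 22, 16): truth gives -22; bid 2 gives -2 > -22. Violating.
Others bid (2, 2, 2, 22): truth gives 0; no alternative beats it.
Others bid (2, 2, 16, 2): truth gives 0; no alternative beats it.
(Checking all 81 profiles: 59 have a profitable deviation, 22 do not.)

59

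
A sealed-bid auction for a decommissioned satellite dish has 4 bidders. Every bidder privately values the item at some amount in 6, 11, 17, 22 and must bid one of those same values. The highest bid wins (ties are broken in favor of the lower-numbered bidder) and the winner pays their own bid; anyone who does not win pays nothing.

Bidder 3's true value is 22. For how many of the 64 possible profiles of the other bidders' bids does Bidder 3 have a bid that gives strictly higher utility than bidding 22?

12

Others bid (6, 6, 6): truth gives 0; bid 11 gives 11 > 0. Violating.
Others bid (6, 6, 11): truth gives 0; bid 11 gives 11 > 0. Violating.
Others bid (6, 6, 17): truth gives 0; bid 17 gives 5 > 0. Violating.
Others bid (6, 11, 6): truth gives 0; bid 17 gives 5 > 0. Violating.
Others bid (6, 6, 22): truth gives 0; no alternative beats it.
Others bid (6, 11, 22): truth gives 0; no alternative beats it.
(Checking all 64 profiles: 12 have a profitable deviation, 52 do not.)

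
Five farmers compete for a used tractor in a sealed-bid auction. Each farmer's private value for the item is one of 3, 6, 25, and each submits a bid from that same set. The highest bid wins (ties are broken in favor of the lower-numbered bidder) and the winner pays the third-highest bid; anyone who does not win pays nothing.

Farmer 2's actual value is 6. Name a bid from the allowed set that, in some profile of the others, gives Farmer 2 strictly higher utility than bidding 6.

25

Suppose Farmer 1 bids 3, Farmer 3 bids 3, Farmer 4 bids 3 and Farmer 5 bids 25.
Bid 6: loses, pays 0, utility 0.
Bid 25: wins, pays 3, utility 6 - 3 = 3.
So bidding 25 beats truth here (3 > 0).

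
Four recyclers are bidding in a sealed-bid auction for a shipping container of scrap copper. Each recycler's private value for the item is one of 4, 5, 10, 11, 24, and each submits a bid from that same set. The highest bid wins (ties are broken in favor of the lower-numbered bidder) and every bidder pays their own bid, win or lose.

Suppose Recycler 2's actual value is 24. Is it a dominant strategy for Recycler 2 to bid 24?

Consider the case where Recycler 1 bids 4, Recycler 3 bids 4 and Recycler 4 bids 4.
Truthful bid 24: wins, pays 24, utility 24 - 24 = 0.
Bid 5 instead: wins, pays 5, utility 24 - 5 = 19.
Since 19 > 0, bidding 5 is strictly better here, so truthful bidding is not dominant.

No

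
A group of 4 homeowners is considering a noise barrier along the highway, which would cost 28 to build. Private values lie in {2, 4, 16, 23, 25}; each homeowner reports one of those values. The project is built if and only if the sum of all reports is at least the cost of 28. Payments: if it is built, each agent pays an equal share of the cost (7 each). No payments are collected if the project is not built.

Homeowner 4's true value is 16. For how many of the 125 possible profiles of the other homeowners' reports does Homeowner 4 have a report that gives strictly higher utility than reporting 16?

7

Others report (2, 2, 2): truth gives 0; report 23 gives 9 > 0. Violating.
Others report (2, 2, 4): truth gives 0; report 23 gives 9 > 0. Violating.
Others report (2, 4, 2): truth gives 0; report 23 gives 9 > 0. Violating.
Others report (2, 4, 4): truth gives 0; report 23 gives 9 > 0. Violating.
Others report (2, 2, 16): truth gives 9; no alternative beats it.
Others report (2, 2, 23): truth gives 9; no alternative beats it.
(Checking all 125 profiles: 7 have a profitable deviation, 118 do not.)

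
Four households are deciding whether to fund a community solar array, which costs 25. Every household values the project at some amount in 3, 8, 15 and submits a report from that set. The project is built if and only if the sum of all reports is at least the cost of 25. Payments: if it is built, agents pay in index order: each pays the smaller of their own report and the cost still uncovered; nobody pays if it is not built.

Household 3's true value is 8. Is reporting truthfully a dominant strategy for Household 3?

No

Consider the case where Household 1 reports 3, Household 2 reports 8 and Household 4 reports 15.
Truthful report 8: project built, pays 8, utility 8 - 8 = 0.
Report 3 instead: project built, pays 3, utility 8 - 3 = 5.
Since 5 > 0, reporting 3 is strictly better here, so truthful reporting is not dominant.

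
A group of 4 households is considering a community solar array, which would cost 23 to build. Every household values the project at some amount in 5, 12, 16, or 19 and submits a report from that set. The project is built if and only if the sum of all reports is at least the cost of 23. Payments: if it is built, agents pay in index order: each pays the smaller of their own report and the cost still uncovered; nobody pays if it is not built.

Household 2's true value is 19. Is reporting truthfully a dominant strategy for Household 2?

Consider the case where Household 1 reports 5, Household 3 reports 5 and Household 4 reports 5.
Truthful report 19: project built, pays 18, utility 19 - 18 = 1.
Report 12 instead: project built, pays 12, utility 19 - 12 = 7.
Since 7 > 1, reporting 12 is strictly better here, so truthful reporting is not dominant.

No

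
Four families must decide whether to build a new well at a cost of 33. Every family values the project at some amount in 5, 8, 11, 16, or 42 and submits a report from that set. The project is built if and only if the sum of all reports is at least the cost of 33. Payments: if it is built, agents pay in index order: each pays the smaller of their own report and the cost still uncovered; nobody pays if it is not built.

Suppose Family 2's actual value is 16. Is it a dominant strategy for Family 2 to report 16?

Consider the case where Family 1 reports 5, Family 3 reports 5 and Family 4 reports 16.
Truthful report 16: project built, pays 16, utility 16 - 16 = 0.
Report 8 instead: project built, pays 8, utility 16 - 8 = 8.
Since 8 > 0, reporting 8 is strictly better here, so truthful reporting is not dominant.

No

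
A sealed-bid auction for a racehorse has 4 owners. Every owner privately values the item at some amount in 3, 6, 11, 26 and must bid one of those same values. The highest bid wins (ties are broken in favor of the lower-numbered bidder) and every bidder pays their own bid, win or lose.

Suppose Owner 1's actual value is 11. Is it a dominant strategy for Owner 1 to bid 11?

Consider the case where Owner 2 bids 3, Owner 3 bids 3 and Owner 4 bids 3.
Truthful bid 11: wins, pays 11, utility 11 - 11 = 0.
Bid 3 instead: wins, pays 3, utility 11 - 3 = 8.
Since 8 > 0, bidding 3 is strictly better here, so truthful bidding is not dominant.

No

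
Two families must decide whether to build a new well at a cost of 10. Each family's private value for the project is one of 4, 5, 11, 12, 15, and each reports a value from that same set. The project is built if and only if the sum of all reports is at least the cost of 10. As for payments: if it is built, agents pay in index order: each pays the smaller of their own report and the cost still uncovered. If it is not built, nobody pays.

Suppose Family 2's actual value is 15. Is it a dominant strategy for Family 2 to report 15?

Yes

Check each profile of the others' reports and compare truth against every alternative report.
Others report (11): truth gives 15, best alternative gives 15.
Others report (12): truth gives 15, best alternative gives 15.
Others report (15): truth gives 15, best alternative gives 15.
Others report (5): truth gives 10, best alternative gives 10.
Others report (4): truth gives 9, best alternative gives 9.
In every case the truthful report is at least as good as any alternative, so it is a dominant strategy.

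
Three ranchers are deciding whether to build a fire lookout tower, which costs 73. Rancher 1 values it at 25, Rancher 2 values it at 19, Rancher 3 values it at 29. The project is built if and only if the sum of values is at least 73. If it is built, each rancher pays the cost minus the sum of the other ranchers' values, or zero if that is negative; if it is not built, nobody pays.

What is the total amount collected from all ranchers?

Total value 73 ≥ cost 73, so it is built.
Rancher 1: others sum to 48; max(0, 73 - 48) = 25.
Rancher 2: others sum to 54; max(0, 73 - 54) = 19.
Rancher 3: others sum to 44; max(0, 73 - 44) = 29.
Total collected = 25 + 19 + 29 = 73.

73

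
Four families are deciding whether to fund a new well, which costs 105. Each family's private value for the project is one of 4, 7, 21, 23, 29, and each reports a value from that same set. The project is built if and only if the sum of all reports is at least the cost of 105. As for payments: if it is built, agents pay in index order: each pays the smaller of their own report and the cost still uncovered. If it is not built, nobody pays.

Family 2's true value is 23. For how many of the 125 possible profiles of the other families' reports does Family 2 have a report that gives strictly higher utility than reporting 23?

Others report (29, 29, 29): truth gives 0; report 21 gives 2 > 0. Violating.
Others report (4, 4, 4): truth gives 0; no alternative beats it.
Others report (4, 4, 7): truth gives 0; no alternative beats it.
(Checking all 125 profiles: 1 has a profitable deviation, 124 do not.)

1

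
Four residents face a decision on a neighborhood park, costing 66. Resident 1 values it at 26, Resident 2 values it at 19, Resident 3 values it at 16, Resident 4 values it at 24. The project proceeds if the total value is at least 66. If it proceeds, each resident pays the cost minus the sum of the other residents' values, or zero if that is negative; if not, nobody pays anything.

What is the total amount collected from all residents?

Total value 85 ≥ cost 66, so it is built.
Resident 1: others sum to 59; max(0, 66 - 59) = 7.
Resident 2: others sum to 66; max(0, 66 - 66) = 0.
Resident 3: others sum to 69; max(0, 66 - 69) = 0.
Resident 4: others sum to 61; max(0, 66 - 61) = 5.
Total collected = 7 + 0 + 0 + 5 = 12.

12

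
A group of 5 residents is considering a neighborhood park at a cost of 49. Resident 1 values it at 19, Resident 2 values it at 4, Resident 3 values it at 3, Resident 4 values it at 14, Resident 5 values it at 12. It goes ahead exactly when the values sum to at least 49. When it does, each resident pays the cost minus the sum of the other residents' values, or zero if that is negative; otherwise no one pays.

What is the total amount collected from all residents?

37

Total value 52 ≥ cost 49, so it is built.
Resident 1: others sum to 33; max(0, 49 - 33) = 16.
Resident 2: others sum to 48; max(0, 49 - 48) = 1.
Resident 3: others sum to 49; max(0, 49 - 49) = 0.
Resident 4: others sum to 38; max(0, 49 - 38) = 11.
Resident 5: others sum to 40; max(0, 49 - 40) = 9.
Total collected = 16 + 1 + 0 + 11 + 9 = 37.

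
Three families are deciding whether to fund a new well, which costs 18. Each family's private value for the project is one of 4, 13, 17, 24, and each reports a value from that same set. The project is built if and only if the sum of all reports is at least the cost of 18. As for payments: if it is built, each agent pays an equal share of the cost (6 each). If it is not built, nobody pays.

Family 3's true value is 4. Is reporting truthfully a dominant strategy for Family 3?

Check each profile of the others' reports and compare truth against every alternative report.
Others report (4, 4): truth gives 0, best alternative gives -2.
Others report (4, 13): truth gives -2, best alternative gives -2.
Others report (4, 17): truth gives -2, best alternative gives -2.
Others report (4, 24): truth gives -2, best alternative gives -2.
Others report (13, 4): truth gives -2, best alternative gives -2.
Others report (13, 13): truth gives -2, best alternative gives -2.
(Remaining 10 profiles checked similarly; truth is weakly best in each.)
In every case the truthful report is at least as good as any alternative, so it is a dominant strategy.

Yes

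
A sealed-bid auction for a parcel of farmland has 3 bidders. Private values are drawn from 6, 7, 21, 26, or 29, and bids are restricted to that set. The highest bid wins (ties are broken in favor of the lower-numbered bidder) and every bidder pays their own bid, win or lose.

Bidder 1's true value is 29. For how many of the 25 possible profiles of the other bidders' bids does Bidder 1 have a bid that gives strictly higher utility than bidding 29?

16

Others bid (6, 6): truth gives 0; bid 6 gives 23 > 0. Violating.
Others bid (6, 7): truth gives 0; bid 7 gives 22 > 0. Violating.
Others bid (6, 21): truth gives 0; bid 21 gives 8 > 0. Violating.
Others bid (6, 26): truth gives 0; bid 26 gives 3 > 0. Violating.
Others bid (6, 29): truth gives 0; no alternative beats it.
Others bid (7, 29): truth gives 0; no alternative beats it.
(Checking all 25 profiles: 16 have a profitable deviation, 9 do not.)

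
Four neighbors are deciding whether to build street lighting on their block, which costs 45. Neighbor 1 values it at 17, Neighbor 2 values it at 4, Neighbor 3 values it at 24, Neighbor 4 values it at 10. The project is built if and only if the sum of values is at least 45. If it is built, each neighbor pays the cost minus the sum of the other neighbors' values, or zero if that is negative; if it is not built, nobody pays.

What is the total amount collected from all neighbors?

Total value 55 ≥ cost 45, so it is built.
Neighbor 1: others sum to 38; max(0, 45 - 38) = 7.
Neighbor 2: others sum to 51; max(0, 45 - 51) = 0.
Neighbor 3: others sum to 31; max(0, 45 - 31) = 14.
Neighbor 4: others sum to 45; max(0, 45 - 45) = 0.
Total collected = 7 + 0 + 14 + 0 = 21.

21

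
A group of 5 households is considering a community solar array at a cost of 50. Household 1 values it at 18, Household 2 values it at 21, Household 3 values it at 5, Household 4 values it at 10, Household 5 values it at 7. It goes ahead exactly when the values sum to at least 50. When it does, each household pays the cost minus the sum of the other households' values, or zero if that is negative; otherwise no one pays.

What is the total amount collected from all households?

17

Total value 61 ≥ cost 50, so it is built.
Household 1: others sum to 43; max(0, 50 - 43) = 7.
Household 2: others sum to 40; max(0, 50 - 40) = 10.
Household 3: others sum to 56; max(0, 50 - 56) = 0.
Household 4: others sum to 51; max(0, 50 - 51) = 0.
Household 5: others sum to 54; max(0, 50 - 54) = 0.
Total collected = 7 + 10 + 0 + 0 + 0 = 17.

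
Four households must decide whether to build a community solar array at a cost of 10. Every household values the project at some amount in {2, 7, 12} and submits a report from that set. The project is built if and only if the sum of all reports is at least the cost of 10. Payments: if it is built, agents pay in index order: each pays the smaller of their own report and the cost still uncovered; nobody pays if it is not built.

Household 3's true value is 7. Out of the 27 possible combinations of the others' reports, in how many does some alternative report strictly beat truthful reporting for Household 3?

2

Others report (2, 2, 7): truth gives 1; report 2 gives 5 > 1. Violating.
Others report (2, 2, 12): truth gives 1; report 2 gives 5 > 1. Violating.
Others report (2, 2, 2): truth gives 1; no alternative beats it.
Others report (2, 7, 2): truth gives 6; no alternative beats it.
(Checking all 27 profiles: 2 have a profitable deviation, 25 do not.)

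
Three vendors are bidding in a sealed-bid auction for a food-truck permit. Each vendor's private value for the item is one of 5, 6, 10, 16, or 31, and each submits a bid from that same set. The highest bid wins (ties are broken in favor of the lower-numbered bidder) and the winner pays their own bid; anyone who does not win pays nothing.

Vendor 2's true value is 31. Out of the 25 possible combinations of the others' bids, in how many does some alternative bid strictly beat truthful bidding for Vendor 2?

12

Others bid (5, 5): truth gives 0; bid 6 gives 25 > 0. Violating.
Others bid (5, 6): truth gives 0; bid 6 gives 25 > 0. Violating.
Others bid (5, 10): truth gives 0; bid 10 gives 21 > 0. Violating.
Others bid (5, 16): truth gives 0; bid 16 gives 15 > 0. Violating.
Others bid (5, 31): truth gives 0; no alternative beats it.
Others bid (6, 31): truth gives 0; no alternative beats it.
(Checking all 25 profiles: 12 have a profitable deviation, 13 do not.)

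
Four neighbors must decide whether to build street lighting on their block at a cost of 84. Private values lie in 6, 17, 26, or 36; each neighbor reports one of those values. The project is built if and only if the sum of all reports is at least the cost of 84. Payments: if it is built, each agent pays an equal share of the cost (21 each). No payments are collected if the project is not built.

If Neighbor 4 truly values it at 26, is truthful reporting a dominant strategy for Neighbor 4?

No

Consider the case where Neighbor 1 reports 6, Neighbor 2 reports 6 and Neighbor 3 reports 36.
Truthful report 26: project not built, utility 0.
Report 36 instead: project built, pays 21, utility 26 - 21 = 5.
Since 5 > 0, reporting 36 is strictly better here, so truthful reporting is not dominant.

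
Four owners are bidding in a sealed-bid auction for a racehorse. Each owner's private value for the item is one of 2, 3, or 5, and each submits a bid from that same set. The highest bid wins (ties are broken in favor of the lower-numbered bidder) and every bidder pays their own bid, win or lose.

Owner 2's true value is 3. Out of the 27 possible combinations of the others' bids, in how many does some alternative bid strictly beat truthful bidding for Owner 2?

Others bid (2, 2, 5): truth gives -3; bid 2 gives -2 > -3. Violating.
Others bid (2, 3, 5): truth gives -3; bid 2 gives -2 > -3. Violating.
Others bid (2, 5, 2): truth gives -3; bid 2 gives -2 > -3. Violating.
Others bid (2, 5, 3): truth gives -3; bid 2 gives -2 > -3. Violating.
Others bid (2, 2, 2): truth gives 0; no alternative beats it.
Others bid (2, 2, 3): truth gives 0; no alternative beats it.
(Checking all 27 profiles: 23 have a profitable deviation, 4 do not.)

23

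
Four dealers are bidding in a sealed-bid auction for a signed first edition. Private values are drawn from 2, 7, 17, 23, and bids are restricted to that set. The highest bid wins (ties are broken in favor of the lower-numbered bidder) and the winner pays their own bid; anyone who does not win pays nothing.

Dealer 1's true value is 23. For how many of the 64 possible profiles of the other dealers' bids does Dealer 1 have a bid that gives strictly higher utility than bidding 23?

Others bid (2, 2, 2): truth gives 0; bid 2 gives 21 > 0. Violating.
Others bid (2, 2, 7): truth gives 0; bid 7 gives 16 > 0. Violating.
Others bid (2, 2, 17): truth gives 0; bid 17 gives 6 > 0. Violating.
Others bid (2, 7, 2): truth gives 0; bid 7 gives 16 > 0. Violating.
Others bid (2, 2, 23): truth gives 0; no alternative beats it.
Others bid (2, 7, 23): truth gives 0; no alternative beats it.
(Checking all 64 profiles: 27 have a profitable deviation, 37 do not.)

27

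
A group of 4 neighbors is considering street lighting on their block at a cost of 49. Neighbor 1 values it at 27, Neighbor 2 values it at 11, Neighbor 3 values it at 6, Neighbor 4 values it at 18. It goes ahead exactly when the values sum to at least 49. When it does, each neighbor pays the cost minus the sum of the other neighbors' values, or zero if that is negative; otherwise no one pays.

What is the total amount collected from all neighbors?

Total value 62 ≥ cost 49, so it is built.
Neighbor 1: others sum to 35; max(0, 49 - 35) = 14.
Neighbor 2: others sum to 51; max(0, 49 - 51) = 0.
Neighbor 3: others sum to 56; max(0, 49 - 56) = 0.
Neighbor 4: others sum to 44; max(0, 49 - 44) = 5.
Total collected = 14 + 0 + 0 + 5 = 19.

19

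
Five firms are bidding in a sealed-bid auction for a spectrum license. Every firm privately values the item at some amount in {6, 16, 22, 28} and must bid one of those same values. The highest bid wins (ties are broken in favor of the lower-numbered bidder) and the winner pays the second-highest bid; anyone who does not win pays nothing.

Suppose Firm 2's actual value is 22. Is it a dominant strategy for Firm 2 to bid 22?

Yes

Check each profile of the others' bids and compare truth against every alternative bid.
Others bid (6, 6, 6, 6): truth gives 16, best alternative gives 16.
Others bid (6, 6, 6, 16): truth gives 6, best alternative gives 6.
Others bid (6, 6, 16, 6): truth gives 6, best alternative gives 6.
Others bid (6, 6, 16, 16): truth gives 6, best alternative gives 6.
Others bid (6, 16, 6, 6): truth gives 6, best alternative gives 6.
Others bid (6, 16, 6, 16): truth gives 6, best alternative gives 6.
(Remaining 250 profiles checked similarly; truth is weakly best in each.)
In every case the truthful bid is at least as good as any alternative, so it is a dominant strategy.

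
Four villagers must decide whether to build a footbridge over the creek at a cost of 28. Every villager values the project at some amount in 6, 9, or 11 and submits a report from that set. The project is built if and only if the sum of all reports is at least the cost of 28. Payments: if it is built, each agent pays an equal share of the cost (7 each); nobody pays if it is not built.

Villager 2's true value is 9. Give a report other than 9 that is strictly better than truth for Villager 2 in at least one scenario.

11

Suppose Villager 1 reports 6, Villager 3 reports 6 and Villager 4 reports 6.
Report 9: project not built, utility 0.
Report 11: project built, pays 7, utility 9 - 7 = 2.
So reporting 11 beats truth here (2 > 0).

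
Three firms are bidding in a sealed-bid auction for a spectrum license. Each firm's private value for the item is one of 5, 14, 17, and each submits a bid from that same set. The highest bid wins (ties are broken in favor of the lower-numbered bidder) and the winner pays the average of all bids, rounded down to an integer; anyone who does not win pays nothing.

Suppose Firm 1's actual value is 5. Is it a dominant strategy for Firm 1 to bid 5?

Check each profile of the others' bids and compare truth against every alternative bid.
Others bid (14, 14): truth gives 0, best alternative gives -9.
Others bid (5, 14): truth gives 0, best alternative gives -6.
Others bid (14, 5): truth gives 0, best alternative gives -6.
Others bid (5, 5): truth gives 0, best alternative gives -3.
Others bid (5, 17): truth gives 0, best alternative gives 0.
Others bid (14, 17): truth gives 0, best alternative gives 0.
(Remaining 3 profiles checked similarly; truth is weakly best in each.)
In every case the truthful bid is at least as good as any alternative, so it is a dominant strategy.

Yes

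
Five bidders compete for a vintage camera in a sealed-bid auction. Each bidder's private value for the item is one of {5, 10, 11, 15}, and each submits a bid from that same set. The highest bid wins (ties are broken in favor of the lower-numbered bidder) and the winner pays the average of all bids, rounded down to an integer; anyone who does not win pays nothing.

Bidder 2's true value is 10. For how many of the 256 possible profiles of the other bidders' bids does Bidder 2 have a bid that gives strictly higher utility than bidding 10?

Others bid (5, 5, 5, 11): truth gives 0; bid 11 gives 3 > 0. Violating.
Others bid (5, 5, 5, 15): truth gives 0; bid 15 gives 1 > 0. Violating.
Others bid (5, 5, 10, 11): truth gives 0; bid 11 gives 2 > 0. Violating.
Others bid (5, 5, 11, 5): truth gives 0; bid 11 gives 3 > 0. Violating.
Others bid (5, 5, 5, 5): truth gives 4; no alternative beats it.
Others bid (5, 5, 5, 10): truth gives 3; no alternative beats it.
(Checking all 256 profiles: 48 have a profitable deviation, 208 do not.)

48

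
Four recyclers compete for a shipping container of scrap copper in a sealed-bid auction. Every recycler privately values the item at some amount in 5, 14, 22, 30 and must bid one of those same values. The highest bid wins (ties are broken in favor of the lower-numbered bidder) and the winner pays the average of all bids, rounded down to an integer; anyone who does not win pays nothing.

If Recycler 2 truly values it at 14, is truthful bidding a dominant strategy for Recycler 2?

Consider the case where Recycler 1 bids 5, Recycler 3 bids 5 and Recycler 4 bids 22.
Truthful bid 14: loses, pays 0, utility 0.
Bid 22 instead: wins, pays 13, utility 14 - 13 = 1.
Since 1 > 0, bidding 22 is strictly better here, so truthful bidding is not dominant.

No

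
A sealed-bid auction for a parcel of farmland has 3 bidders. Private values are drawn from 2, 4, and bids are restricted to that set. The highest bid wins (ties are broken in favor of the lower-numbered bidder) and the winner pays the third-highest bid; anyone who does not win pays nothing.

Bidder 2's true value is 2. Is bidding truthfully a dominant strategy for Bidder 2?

Yes

Check each profile of the others' bids and compare truth against every alternative bid.
Others bid (2, 2): truth gives 0, best alternative gives 0.
Others bid (2, 4): truth gives 0, best alternative gives 0.
Others bid (4, 2): truth gives 0, best alternative gives 0.
Others bid (4, 4): truth gives 0, best alternative gives 0.
In every case the truthful bid is at least as good as any alternative, so it is a dominant strategy.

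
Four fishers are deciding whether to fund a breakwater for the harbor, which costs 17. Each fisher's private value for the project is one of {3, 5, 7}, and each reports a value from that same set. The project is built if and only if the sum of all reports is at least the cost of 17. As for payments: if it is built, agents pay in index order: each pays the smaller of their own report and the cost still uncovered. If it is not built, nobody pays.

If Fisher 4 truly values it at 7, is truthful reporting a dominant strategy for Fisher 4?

Yes

Check each profile of the others' reports and compare truth against every alternative report.
Others report (3, 3, 5): truth gives 1, best alternative gives 0.
Others report (3, 5, 3): truth gives 1, best alternative gives 0.
Others report (5, 3, 3): truth gives 1, best alternative gives 0.
Others report (3, 7, 7): truth gives 7, best alternative gives 7.
Others report (5, 5, 7): truth gives 7, best alternative gives 7.
Others report (5, 7, 5): truth gives 7, best alternative gives 7.
(Remaining 21 profiles checked similarly; truth is weakly best in each.)
In every case the truthful report is at least as good as any alternative, so it is a dominant strategy.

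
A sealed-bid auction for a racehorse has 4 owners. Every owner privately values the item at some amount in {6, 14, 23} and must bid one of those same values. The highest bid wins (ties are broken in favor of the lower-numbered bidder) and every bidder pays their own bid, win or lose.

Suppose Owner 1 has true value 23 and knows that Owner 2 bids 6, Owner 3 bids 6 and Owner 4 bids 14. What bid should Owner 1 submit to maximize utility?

14

Bid 6: loses but pays 6, utility -6.
Bid 14: wins, pays 14, utility 23 - 14 = 9.
Bid 23: wins, pays 23, utility 23 - 23 = 0.
The best choice is 14 with utility 9.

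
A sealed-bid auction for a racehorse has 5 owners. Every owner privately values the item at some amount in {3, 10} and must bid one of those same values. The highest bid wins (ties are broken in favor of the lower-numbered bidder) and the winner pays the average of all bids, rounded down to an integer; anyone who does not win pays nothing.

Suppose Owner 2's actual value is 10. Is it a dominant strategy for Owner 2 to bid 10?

Yes

Check each profile of the others' bids and compare truth against every alternative bid.
Others bid (3, 3, 3, 3): truth gives 6, best alternative gives 0.
Others bid (3, 3, 3, 10): truth gives 5, best alternative gives 0.
Others bid (3, 3, 10, 3): truth gives 5, best alternative gives 0.
Others bid (3, 10, 3, 3): truth gives 5, best alternative gives 0.
Others bid (3, 3, 10, 10): truth gives 3, best alternative gives 0.
Others bid (3, 10, 3, 10): truth gives 3, best alternative gives 0.
(Remaining 10 profiles checked similarly; truth is weakly best in each.)
In every case the truthful bid is at least as good as any alternative, so it is a dominant strategy.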